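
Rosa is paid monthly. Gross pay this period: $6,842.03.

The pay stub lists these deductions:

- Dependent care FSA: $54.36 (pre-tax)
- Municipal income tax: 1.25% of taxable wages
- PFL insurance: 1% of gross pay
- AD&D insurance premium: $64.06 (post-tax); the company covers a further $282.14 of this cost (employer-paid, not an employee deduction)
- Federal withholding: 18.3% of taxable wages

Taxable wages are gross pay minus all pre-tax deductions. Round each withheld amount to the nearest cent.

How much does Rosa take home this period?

$5,328.20

Dependent care FSA: $54.36
Taxable wages = $6,842.03 − $54.36 = $6,787.67
Municipal income tax: $6,787.67 × 0.0125 = $84.85
Federal withholding: $6,787.67 × 0.183 = $1,242.14
PFL insurance: $6,842.03 × 0.01 = $68.42
AD&D insurance premium: $64.06
(Employer's $282.14 toward AD&D insurance premium is not withheld from the employee.)
Total deductions = $54.36 + $84.85 + $1,242.14 + $68.42 + $64.06 = $1,513.83
Net pay = $6,842.03 − $1,513.83 = $5,328.20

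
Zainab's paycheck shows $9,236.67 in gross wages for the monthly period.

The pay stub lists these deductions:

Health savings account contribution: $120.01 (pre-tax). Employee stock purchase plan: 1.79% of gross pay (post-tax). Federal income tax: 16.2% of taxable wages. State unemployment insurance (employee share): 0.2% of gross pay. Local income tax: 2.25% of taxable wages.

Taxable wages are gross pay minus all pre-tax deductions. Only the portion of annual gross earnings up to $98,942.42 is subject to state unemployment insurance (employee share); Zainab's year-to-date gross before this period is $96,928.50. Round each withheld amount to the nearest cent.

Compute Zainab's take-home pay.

$7,265.27

Health savings account contribution: $120.01
Taxable wages = $9,236.67 − $120.01 = $9,116.66
Local income tax: $9,116.66 × 0.0225 = $205.12
Federal income tax: $9,116.66 × 0.162 = $1,476.90
State unemployment insurance (employee share): only $98,942.42 − $96,928.50 = $2,013.92 of this check is subject → $2,013.92 × 0.002 = $4.03
Employee stock purchase plan: $9,236.67 × 0.0179 = $165.34
Total deductions = $120.01 + $205.12 + $1,476.90 + $4.03 + $165.34 = $1,971.40
Net pay = $9,236.67 − $1,971.40 = $7,265.27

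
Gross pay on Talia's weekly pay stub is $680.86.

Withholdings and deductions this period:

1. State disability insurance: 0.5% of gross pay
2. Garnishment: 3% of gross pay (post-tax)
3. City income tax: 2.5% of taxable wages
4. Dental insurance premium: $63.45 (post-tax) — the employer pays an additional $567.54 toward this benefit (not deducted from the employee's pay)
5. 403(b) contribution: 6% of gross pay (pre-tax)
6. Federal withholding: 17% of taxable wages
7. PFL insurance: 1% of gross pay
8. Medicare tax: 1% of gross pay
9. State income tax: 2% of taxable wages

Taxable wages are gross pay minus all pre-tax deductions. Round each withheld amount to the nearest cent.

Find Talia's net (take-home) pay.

403(b) contribution: $680.86 × 0.06 = $40.85
Taxable wages = $680.86 − $40.85 = $640.01
State income tax: $640.01 × 0.02 = $12.80
Federal withholding: $640.01 × 0.17 = $108.80
City income tax: $640.01 × 0.025 = $16.00
State disability insurance: $680.86 × 0.005 = $3.40
PFL insurance: $680.86 × 0.01 = $6.81
Medicare tax: $680.86 × 0.01 = $6.81
Garnishment: $680.86 × 0.03 = $20.43
Dental insurance premium: $63.45
(Employer's $567.54 toward dental insurance premium is not withheld from the employee.)
Total deductions = $40.85 + $12.80 + $108.80 + $16.00 + $3.40 + $6.81 + $6.81 + $20.43 + $63.45 = $279.35
Net pay = $680.86 − $279.35 = $401.51

$401.51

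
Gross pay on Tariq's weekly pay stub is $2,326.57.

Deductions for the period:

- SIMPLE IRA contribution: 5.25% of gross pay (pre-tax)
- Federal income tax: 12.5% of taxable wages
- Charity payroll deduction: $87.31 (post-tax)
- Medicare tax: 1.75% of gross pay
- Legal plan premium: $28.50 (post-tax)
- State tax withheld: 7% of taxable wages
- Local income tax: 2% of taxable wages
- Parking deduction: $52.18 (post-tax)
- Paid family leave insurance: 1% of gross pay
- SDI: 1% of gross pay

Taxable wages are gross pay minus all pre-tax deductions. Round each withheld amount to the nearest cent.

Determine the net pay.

SIMPLE IRA contribution: $2,326.57 × 0.0525 = $122.14
Taxable wages = $2,326.57 − $122.14 = $2,204.43
State tax withheld: $2,204.43 × 0.07 = $154.31
Federal income tax: $2,204.43 × 0.125 = $275.55
Local income tax: $2,204.43 × 0.02 = $44.09
Paid family leave insurance: $2,326.57 × 0.01 = $23.27
SDI: $2,326.57 × 0.01 = $23.27
Medicare tax: $2,326.57 × 0.0175 = $40.71
Charity payroll deduction: $87.31
Legal plan premium: $28.50
Parking deduction: $52.18
Total deductions = $122.14 + $154.31 + $275.55 + $44.09 + $23.27 + $23.27 + $40.71 + $87.31 + $28.50 + $52.18 = $851.33
Net pay = $2,326.57 − $851.33 = $1,475.24

$1,475.24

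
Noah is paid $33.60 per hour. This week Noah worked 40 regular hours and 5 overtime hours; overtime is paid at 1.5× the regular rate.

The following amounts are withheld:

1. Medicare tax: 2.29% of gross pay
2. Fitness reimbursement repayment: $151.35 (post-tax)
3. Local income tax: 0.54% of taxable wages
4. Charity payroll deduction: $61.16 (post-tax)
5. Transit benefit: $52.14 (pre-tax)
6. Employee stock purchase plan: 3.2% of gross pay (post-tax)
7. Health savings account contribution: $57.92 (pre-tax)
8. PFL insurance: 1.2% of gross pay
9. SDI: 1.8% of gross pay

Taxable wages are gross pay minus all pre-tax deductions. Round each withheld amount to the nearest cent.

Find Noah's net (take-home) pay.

Regular pay: 40 × $33.60 = $1,344.00
Overtime pay: 5 × $33.60 × 1.5 = $252.00
Gross pay = $1,344.00 + $252.00 = $1,596.00
Transit benefit: $52.14
Health savings account contribution: $57.92
Pre-tax total = $52.14 + $57.92 = $110.06
Taxable wages = $1,596.00 − $110.06 = $1,485.94
Local income tax: $1,485.94 × 0.0054 = $8.02
SDI: $1,596.00 × 0.018 = $28.73
PFL insurance: $1,596.00 × 0.012 = $19.15
Medicare tax: $1,596.00 × 0.0229 = $36.55
Charity payroll deduction: $61.16
Employee stock purchase plan: $1,596.00 × 0.032 = $51.07
Fitness reimbursement repayment: $151.35
Total deductions = $52.14 + $57.92 + $8.02 + $28.73 + $19.15 + $36.55 + $61.16 + $51.07 + $151.35 = $466.09
Net pay = $1,596.00 − $466.09 = $1,129.91

$1,129.91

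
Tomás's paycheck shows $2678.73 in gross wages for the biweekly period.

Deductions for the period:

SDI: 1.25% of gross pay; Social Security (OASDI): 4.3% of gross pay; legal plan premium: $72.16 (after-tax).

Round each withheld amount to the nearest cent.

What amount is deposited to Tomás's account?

$2457.90

Social Security (OASDI): $2678.73 × 0.043 = $115.19
SDI: $2678.73 × 0.0125 = $33.48
Legal plan premium: $72.16
Total deductions = $115.19 + $33.48 + $72.16 = $220.83
Net pay = $2678.73 − $220.83 = $2457.90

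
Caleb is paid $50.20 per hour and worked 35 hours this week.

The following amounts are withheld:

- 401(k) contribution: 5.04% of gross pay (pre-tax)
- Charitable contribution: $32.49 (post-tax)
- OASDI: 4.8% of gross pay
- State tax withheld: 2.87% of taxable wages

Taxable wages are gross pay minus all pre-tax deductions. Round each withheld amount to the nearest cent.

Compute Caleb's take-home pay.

$1,503.74

Gross pay: 35 × $50.20 = $1,757.00
401(k) contribution: $1,757.00 × 0.0504 = $88.55
Taxable wages = $1,757.00 − $88.55 = $1,668.45
State tax withheld: $1,668.45 × 0.0287 = $47.88
OASDI: $1,757.00 × 0.048 = $84.34
Charitable contribution: $32.49
Total deductions = $88.55 + $47.88 + $84.34 + $32.49 = $253.26
Net pay = $1,757.00 − $253.26 = $1,503.74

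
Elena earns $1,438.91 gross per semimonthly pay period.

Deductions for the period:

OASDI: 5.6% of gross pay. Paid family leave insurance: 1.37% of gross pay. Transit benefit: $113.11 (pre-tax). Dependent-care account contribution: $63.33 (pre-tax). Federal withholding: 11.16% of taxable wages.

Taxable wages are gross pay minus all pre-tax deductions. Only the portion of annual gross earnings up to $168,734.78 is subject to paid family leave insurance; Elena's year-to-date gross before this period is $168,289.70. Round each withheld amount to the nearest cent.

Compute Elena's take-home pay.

Transit benefit: $113.11
Dependent-care account contribution: $63.33
Pre-tax total = $113.11 + $63.33 = $176.44
Taxable wages = $1,438.91 − $176.44 = $1,262.47
Federal withholding: $1,262.47 × 0.1116 = $140.89
OASDI: $1,438.91 × 0.056 = $80.58
Paid family leave insurance: only $168,734.78 − $168,289.70 = $445.08 of this check is subject → $445.08 × 0.0137 = $6.10
Total deductions = $113.11 + $63.33 + $140.89 + $80.58 + $6.10 = $404.01
Net pay = $1,438.91 − $404.01 = $1,034.90

$1,034.90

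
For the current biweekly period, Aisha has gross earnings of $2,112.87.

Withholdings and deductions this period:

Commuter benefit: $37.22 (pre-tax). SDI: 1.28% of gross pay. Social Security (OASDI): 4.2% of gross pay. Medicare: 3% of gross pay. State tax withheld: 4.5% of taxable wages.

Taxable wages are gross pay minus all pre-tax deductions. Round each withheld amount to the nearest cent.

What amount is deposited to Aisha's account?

$1,803.08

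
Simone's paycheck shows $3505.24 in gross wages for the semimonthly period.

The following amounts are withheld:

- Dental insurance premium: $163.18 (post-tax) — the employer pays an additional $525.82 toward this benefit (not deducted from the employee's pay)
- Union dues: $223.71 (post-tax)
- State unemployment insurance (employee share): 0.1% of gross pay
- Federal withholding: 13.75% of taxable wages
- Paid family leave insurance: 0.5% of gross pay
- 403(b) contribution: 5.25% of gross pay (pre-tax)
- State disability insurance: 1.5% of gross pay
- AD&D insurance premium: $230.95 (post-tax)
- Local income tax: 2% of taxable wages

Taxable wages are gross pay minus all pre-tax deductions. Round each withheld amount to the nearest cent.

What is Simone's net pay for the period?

$2106.66

403(b) contribution: $3505.24 × 0.0525 = $184.03
Taxable wages = $3505.24 − $184.03 = $3321.21
Local income tax: $3321.21 × 0.02 = $66.42
Federal withholding: $3321.21 × 0.1375 = $456.67
Paid family leave insurance: $3505.24 × 0.005 = $17.53
State unemployment insurance (employee share): $3505.24 × 0.001 = $3.51
State disability insurance: $3505.24 × 0.015 = $52.58
Union dues: $223.71
AD&D insurance premium: $230.95
Dental insurance premium: $163.18
(Employer's $525.82 toward dental insurance premium is not withheld from the employee.)
Total deductions = $184.03 + $66.42 + $456.67 + $17.53 + $3.51 + $52.58 + $223.71 + $230.95 + $163.18 = $1398.58
Net pay = $3505.24 − $1398.58 = $2106.66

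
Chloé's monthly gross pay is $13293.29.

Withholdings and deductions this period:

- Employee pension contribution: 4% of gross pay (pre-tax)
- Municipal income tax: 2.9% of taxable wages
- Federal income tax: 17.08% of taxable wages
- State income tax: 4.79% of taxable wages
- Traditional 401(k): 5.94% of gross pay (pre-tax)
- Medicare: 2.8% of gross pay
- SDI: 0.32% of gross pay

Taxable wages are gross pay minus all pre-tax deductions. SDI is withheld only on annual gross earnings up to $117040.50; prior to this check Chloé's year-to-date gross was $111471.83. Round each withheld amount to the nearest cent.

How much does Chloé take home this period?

$8616.45

Employee pension contribution: $13293.29 × 0.04 = $531.73
Traditional 401(k): $13293.29 × 0.0594 = $789.62
Pre-tax total = $531.73 + $789.62 = $1321.35
Taxable wages = $13293.29 − $1321.35 = $11971.94
Federal income tax: $11971.94 × 0.1708 = $2044.81
State income tax: $11971.94 × 0.0479 = $573.46
Municipal income tax: $11971.94 × 0.029 = $347.19
Medicare: $13293.29 × 0.028 = $372.21
SDI: only $117040.50 − $111471.83 = $5568.67 of this check is subject → $5568.67 × 0.0032 = $17.82
Total deductions = $531.73 + $789.62 + $2044.81 + $573.46 + $347.19 + $372.21 + $17.82 = $4676.84
Net pay = $13293.29 − $4676.84 = $8616.45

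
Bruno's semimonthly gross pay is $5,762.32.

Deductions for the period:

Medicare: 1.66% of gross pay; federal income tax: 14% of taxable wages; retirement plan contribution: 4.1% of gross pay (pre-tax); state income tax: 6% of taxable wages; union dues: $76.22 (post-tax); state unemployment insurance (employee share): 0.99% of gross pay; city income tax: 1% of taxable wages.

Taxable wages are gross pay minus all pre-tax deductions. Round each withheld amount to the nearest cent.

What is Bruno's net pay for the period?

Retirement plan contribution: $5,762.32 × 0.041 = $236.26
Taxable wages = $5,762.32 − $236.26 = $5,526.06
State income tax: $5,526.06 × 0.06 = $331.56
City income tax: $5,526.06 × 0.01 = $55.26
Federal income tax: $5,526.06 × 0.14 = $773.65
Medicare: $5,762.32 × 0.0166 = $95.65
State unemployment insurance (employee share): $5,762.32 × 0.0099 = $57.05
Union dues: $76.22
Total deductions = $236.26 + $331.56 + $55.26 + $773.65 + $95.65 + $57.05 + $76.22 = $1,625.65
Net pay = $5,762.32 − $1,625.65 = $4,136.67

$4,136.67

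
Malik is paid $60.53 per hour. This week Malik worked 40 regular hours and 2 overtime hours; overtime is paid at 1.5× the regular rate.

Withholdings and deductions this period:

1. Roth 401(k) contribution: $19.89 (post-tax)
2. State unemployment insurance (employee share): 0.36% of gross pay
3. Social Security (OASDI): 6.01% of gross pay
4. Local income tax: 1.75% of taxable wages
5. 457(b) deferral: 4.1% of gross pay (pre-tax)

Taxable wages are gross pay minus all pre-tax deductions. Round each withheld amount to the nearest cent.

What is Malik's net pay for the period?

Regular pay: 40 × $60.53 = $2,421.20
Overtime pay: 2 × $60.53 × 1.5 = $181.59
Gross pay = $2,421.20 + $181.59 = $2,602.79
457(b) deferral: $2,602.79 × 0.041 = $106.71
Taxable wages = $2,602.79 − $106.71 = $2,496.08
Local income tax: $2,496.08 × 0.0175 = $43.68
Social Security (OASDI): $2,602.79 × 0.0601 = $156.43
State unemployment insurance (employee share): $2,602.79 × 0.0036 = $9.37
Roth 401(k) contribution: $19.89
Total deductions = $106.71 + $43.68 + $156.43 + $9.37 + $19.89 = $336.08
Net pay = $2,602.79 − $336.08 = $2,266.71

$2,266.71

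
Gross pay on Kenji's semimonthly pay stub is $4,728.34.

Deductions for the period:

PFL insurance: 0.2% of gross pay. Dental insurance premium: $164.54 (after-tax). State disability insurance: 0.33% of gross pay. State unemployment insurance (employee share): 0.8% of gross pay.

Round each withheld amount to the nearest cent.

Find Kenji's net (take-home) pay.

State disability insurance: $4,728.34 × 0.0033 = $15.60
State unemployment insurance (employee share): $4,728.34 × 0.008 = $37.83
PFL insurance: $4,728.34 × 0.002 = $9.46
Dental insurance premium: $164.54
Total deductions = $15.60 + $37.83 + $9.46 + $164.54 = $227.43
Net pay = $4,728.34 − $227.43 = $4,500.91

$4,500.91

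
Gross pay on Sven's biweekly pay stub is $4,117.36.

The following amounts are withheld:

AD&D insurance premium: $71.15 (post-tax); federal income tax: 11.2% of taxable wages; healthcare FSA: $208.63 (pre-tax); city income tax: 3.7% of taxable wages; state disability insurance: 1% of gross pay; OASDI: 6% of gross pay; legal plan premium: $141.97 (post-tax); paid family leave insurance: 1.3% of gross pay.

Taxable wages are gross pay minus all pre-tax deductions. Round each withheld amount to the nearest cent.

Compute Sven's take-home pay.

$2,771.47

Healthcare FSA: $208.63
Taxable wages = $4,117.36 − $208.63 = $3,908.73
City income tax: $3,908.73 × 0.037 = $144.62
Federal income tax: $3,908.73 × 0.112 = $437.78
State disability insurance: $4,117.36 × 0.01 = $41.17
OASDI: $4,117.36 × 0.06 = $247.04
Paid family leave insurance: $4,117.36 × 0.013 = $53.53
Legal plan premium: $141.97
AD&D insurance premium: $71.15
Total deductions = $208.63 + $144.62 + $437.78 + $41.17 + $247.04 + $53.53 + $141.97 + $71.15 = $1,345.89
Net pay = $4,117.36 − $1,345.89 = $2,771.47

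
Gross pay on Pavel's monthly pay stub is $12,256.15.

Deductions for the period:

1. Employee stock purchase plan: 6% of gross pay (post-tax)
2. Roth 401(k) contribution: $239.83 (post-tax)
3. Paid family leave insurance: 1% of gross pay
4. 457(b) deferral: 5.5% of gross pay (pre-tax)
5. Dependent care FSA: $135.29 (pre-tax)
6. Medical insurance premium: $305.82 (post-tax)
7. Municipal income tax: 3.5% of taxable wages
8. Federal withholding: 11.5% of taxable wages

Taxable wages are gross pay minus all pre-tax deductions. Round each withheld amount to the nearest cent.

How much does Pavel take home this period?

$8,326.17

457(b) deferral: $12,256.15 × 0.055 = $674.09
Dependent care FSA: $135.29
Pre-tax total = $674.09 + $135.29 = $809.38
Taxable wages = $12,256.15 − $809.38 = $11,446.77
Federal withholding: $11,446.77 × 0.115 = $1,316.38
Municipal income tax: $11,446.77 × 0.035 = $400.64
Paid family leave insurance: $12,256.15 × 0.01 = $122.56
Medical insurance premium: $305.82
Roth 401(k) contribution: $239.83
Employee stock purchase plan: $12,256.15 × 0.06 = $735.37
Total deductions = $674.09 + $135.29 + $1,316.38 + $400.64 + $122.56 + $305.82 + $239.83 + $735.37 = $3,929.98
Net pay = $12,256.15 − $3,929.98 = $8,326.17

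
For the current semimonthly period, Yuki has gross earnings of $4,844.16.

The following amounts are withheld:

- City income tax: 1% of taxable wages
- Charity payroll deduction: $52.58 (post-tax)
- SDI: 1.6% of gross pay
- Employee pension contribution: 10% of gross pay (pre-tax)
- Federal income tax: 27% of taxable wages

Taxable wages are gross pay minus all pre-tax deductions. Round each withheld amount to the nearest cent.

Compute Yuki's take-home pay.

$3,008.92

Employee pension contribution: $4,844.16 × 0.1 = $484.42
Taxable wages = $4,844.16 − $484.42 = $4,359.74
Federal income tax: $4,359.74 × 0.27 = $1,177.13
City income tax: $4,359.74 × 0.01 = $43.60
SDI: $4,844.16 × 0.016 = $77.51
Charity payroll deduction: $52.58
Total deductions = $484.42 + $1,177.13 + $43.60 + $77.51 + $52.58 = $1,835.24
Net pay = $4,844.16 − $1,835.24 = $3,008.92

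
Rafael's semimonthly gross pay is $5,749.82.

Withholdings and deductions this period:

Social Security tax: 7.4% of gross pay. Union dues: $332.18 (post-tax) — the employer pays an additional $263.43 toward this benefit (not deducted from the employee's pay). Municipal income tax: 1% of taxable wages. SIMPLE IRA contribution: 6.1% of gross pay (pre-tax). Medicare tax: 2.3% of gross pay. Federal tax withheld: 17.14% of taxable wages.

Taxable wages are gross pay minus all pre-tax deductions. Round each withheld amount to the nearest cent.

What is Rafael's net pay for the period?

SIMPLE IRA contribution: $5,749.82 × 0.061 = $350.74
Taxable wages = $5,749.82 − $350.74 = $5,399.08
Federal tax withheld: $5,399.08 × 0.1714 = $925.40
Municipal income tax: $5,399.08 × 0.01 = $53.99
Social Security tax: $5,749.82 × 0.074 = $425.49
Medicare tax: $5,749.82 × 0.023 = $132.25
Union dues: $332.18
(Employer's $263.43 toward union dues is not withheld from the employee.)
Total deductions = $350.74 + $925.40 + $53.99 + $425.49 + $132.25 + $332.18 = $2,220.05
Net pay = $5,749.82 − $2,220.05 = $3,529.77

$3,529.77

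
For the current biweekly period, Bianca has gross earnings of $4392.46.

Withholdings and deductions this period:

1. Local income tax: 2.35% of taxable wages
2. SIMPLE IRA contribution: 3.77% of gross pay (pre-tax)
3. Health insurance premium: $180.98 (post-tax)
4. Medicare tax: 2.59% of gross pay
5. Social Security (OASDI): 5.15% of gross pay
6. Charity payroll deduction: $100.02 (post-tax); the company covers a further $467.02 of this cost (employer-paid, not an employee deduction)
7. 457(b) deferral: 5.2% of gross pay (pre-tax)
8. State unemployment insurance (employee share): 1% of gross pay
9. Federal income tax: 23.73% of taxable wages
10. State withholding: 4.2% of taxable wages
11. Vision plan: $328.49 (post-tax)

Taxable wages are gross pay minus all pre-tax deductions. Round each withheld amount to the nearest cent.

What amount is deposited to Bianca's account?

SIMPLE IRA contribution: $4392.46 × 0.0377 = $165.60
457(b) deferral: $4392.46 × 0.052 = $228.41
Pre-tax total = $165.60 + $228.41 = $394.01
Taxable wages = $4392.46 − $394.01 = $3998.45
State withholding: $3998.45 × 0.042 = $167.93
Federal income tax: $3998.45 × 0.2373 = $948.83
Local income tax: $3998.45 × 0.0235 = $93.96
Social Security (OASDI): $4392.46 × 0.0515 = $226.21
State unemployment insurance (employee share): $4392.46 × 0.01 = $43.92
Medicare tax: $4392.46 × 0.0259 = $113.76
Health insurance premium: $180.98
Charity payroll deduction: $100.02
Vision plan: $328.49
(Employer's $467.02 toward charity payroll deduction is not withheld from the employee.)
Total deductions = $165.60 + $228.41 + $167.93 + $948.83 + $93.96 + $226.21 + $43.92 + $113.76 + $180.98 + $100.02 + $328.49 = $2598.11
Net pay = $4392.46 − $2598.11 = $1794.35

$1794.35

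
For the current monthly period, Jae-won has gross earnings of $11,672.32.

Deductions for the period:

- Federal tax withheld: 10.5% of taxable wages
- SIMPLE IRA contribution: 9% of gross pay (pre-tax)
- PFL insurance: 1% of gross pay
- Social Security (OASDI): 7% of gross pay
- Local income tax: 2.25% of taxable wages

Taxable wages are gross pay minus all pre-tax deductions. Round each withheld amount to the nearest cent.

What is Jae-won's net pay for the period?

SIMPLE IRA contribution: $11,672.32 × 0.09 = $1,050.51
Taxable wages = $11,672.32 − $1,050.51 = $10,621.81
Local income tax: $10,621.81 × 0.0225 = $238.99
Federal tax withheld: $10,621.81 × 0.105 = $1,115.29
Social Security (OASDI): $11,672.32 × 0.07 = $817.06
PFL insurance: $11,672.32 × 0.01 = $116.72
Total deductions = $1,050.51 + $238.99 + $1,115.29 + $817.06 + $116.72 = $3,338.57
Net pay = $11,672.32 − $3,338.57 = $8,333.75

$8,333.75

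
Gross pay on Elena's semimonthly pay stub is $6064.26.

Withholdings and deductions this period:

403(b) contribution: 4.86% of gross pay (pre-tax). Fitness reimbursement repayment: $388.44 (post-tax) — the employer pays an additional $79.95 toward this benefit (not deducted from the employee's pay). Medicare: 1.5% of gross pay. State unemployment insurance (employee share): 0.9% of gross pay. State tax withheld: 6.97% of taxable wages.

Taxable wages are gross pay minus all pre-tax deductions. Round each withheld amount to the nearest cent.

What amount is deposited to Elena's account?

403(b) contribution: $6064.26 × 0.0486 = $294.72
Taxable wages = $6064.26 − $294.72 = $5769.54
State tax withheld: $5769.54 × 0.0697 = $402.14
Medicare: $6064.26 × 0.015 = $90.96
State unemployment insurance (employee share): $6064.26 × 0.009 = $54.58
Fitness reimbursement repayment: $388.44
(Employer's $79.95 toward fitness reimbursement repayment is not withheld from the employee.)
Total deductions = $294.72 + $402.14 + $90.96 + $54.58 + $388.44 = $1230.84
Net pay = $6064.26 − $1230.84 = $4833.42

$4833.42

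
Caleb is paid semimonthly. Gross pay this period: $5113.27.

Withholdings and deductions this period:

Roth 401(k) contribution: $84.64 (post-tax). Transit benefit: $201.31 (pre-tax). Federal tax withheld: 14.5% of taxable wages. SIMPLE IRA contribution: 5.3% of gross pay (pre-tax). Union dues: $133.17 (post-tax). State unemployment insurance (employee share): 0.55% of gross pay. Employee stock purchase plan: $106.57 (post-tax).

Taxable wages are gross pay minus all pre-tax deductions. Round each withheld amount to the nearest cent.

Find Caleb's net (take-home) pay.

$3615.52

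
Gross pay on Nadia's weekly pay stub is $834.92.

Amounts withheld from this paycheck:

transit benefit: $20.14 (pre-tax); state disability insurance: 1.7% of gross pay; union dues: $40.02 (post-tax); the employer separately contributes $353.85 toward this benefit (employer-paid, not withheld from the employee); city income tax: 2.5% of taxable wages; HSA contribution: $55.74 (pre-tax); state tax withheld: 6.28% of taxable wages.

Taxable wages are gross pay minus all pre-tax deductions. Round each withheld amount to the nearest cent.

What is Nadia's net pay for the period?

$638.18

Transit benefit: $20.14
HSA contribution: $55.74
Pre-tax total = $20.14 + $55.74 = $75.88
Taxable wages = $834.92 − $75.88 = $759.04
City income tax: $759.04 × 0.025 = $18.98
State tax withheld: $759.04 × 0.0628 = $47.67
State disability insurance: $834.92 × 0.017 = $14.19
Union dues: $40.02
(Employer's $353.85 toward union dues is not withheld from the employee.)
Total deductions = $20.14 + $55.74 + $18.98 + $47.67 + $14.19 + $40.02 = $196.74
Net pay = $834.92 − $196.74 = $638.18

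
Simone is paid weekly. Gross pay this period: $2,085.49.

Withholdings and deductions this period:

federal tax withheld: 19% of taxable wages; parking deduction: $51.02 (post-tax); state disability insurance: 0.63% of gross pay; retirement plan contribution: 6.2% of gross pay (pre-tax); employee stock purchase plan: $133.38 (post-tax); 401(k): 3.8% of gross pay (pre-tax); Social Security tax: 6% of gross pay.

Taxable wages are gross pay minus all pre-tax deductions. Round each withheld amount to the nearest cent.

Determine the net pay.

401(k): $2,085.49 × 0.038 = $79.25
Retirement plan contribution: $2,085.49 × 0.062 = $129.30
Pre-tax total = $79.25 + $129.30 = $208.55
Taxable wages = $2,085.49 − $208.55 = $1,876.94
Federal tax withheld: $1,876.94 × 0.19 = $356.62
State disability insurance: $2,085.49 × 0.0063 = $13.14
Social Security tax: $2,085.49 × 0.06 = $125.13
Employee stock purchase plan: $133.38
Parking deduction: $51.02
Total deductions = $79.25 + $129.30 + $356.62 + $13.14 + $125.13 + $133.38 + $51.02 = $887.84
Net pay = $2,085.49 − $887.84 = $1,197.65

$1,197.65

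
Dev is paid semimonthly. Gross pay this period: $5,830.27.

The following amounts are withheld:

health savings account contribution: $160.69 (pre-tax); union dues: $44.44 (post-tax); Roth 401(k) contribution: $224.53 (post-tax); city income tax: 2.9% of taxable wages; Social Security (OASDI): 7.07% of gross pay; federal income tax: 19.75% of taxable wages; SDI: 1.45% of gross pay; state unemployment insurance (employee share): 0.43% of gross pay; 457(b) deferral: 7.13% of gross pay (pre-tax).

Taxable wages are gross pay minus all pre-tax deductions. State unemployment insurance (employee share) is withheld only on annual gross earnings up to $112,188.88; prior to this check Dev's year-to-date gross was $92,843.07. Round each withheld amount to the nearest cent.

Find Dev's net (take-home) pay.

$3,273.10

Health savings account contribution: $160.69
457(b) deferral: $5,830.27 × 0.0713 = $415.70
Pre-tax total = $160.69 + $415.70 = $576.39
Taxable wages = $5,830.27 − $576.39 = $5,253.88
City income tax: $5,253.88 × 0.029 = $152.36
Federal income tax: $5,253.88 × 0.1975 = $1,037.64
SDI: $5,830.27 × 0.0145 = $84.54
Social Security (OASDI): $5,830.27 × 0.0707 = $412.20
State unemployment insurance (employee share): cap not yet reached, full $5,830.27 is subject → $5,830.27 × 0.0043 = $25.07
Union dues: $44.44
Roth 401(k) contribution: $224.53
Total deductions = $160.69 + $415.70 + $152.36 + $1,037.64 + $84.54 + $412.20 + $25.07 + $44.44 + $224.53 = $2,557.17
Net pay = $5,830.27 − $2,557.17 = $3,273.10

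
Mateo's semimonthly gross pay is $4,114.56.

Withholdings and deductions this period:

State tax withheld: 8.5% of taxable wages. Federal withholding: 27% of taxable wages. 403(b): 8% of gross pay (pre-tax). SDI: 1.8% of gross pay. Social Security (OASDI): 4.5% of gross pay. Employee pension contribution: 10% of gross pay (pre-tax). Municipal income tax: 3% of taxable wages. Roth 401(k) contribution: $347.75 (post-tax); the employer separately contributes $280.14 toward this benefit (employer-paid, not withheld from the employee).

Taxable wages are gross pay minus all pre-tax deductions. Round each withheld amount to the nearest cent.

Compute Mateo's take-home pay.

403(b): $4,114.56 × 0.08 = $329.16
Employee pension contribution: $4,114.56 × 0.1 = $411.46
Pre-tax total = $329.16 + $411.46 = $740.62
Taxable wages = $4,114.56 − $740.62 = $3,373.94
Municipal income tax: $3,373.94 × 0.03 = $101.22
Federal withholding: $3,373.94 × 0.27 = $910.96
State tax withheld: $3,373.94 × 0.085 = $286.78
Social Security (OASDI): $4,114.56 × 0.045 = $185.16
SDI: $4,114.56 × 0.018 = $74.06
Roth 401(k) contribution: $347.75
(Employer's $280.14 toward Roth 401(k) contribution is not withheld from the employee.)
Total deductions = $329.16 + $411.46 + $101.22 + $910.96 + $286.78 + $185.16 + $74.06 + $347.75 = $2,646.55
Net pay = $4,114.56 − $2,646.55 = $1,468.01

$1,468.01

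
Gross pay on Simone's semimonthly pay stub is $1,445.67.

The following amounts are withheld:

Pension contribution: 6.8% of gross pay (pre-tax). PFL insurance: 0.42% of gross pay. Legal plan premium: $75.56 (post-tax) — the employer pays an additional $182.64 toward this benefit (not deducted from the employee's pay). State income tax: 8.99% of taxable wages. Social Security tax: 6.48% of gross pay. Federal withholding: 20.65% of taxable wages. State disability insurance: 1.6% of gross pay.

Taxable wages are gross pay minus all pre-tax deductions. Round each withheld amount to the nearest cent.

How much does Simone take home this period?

$749.56

Pension contribution: $1,445.67 × 0.068 = $98.31
Taxable wages = $1,445.67 − $98.31 = $1,347.36
State income tax: $1,347.36 × 0.0899 = $121.13
Federal withholding: $1,347.36 × 0.2065 = $278.23
Social Security tax: $1,445.67 × 0.0648 = $93.68
State disability insurance: $1,445.67 × 0.016 = $23.13
PFL insurance: $1,445.67 × 0.0042 = $6.07
Legal plan premium: $75.56
(Employer's $182.64 toward legal plan premium is not withheld from the employee.)
Total deductions = $98.31 + $121.13 + $278.23 + $93.68 + $23.13 + $6.07 + $75.56 = $696.11
Net pay = $1,445.67 − $696.11 = $749.56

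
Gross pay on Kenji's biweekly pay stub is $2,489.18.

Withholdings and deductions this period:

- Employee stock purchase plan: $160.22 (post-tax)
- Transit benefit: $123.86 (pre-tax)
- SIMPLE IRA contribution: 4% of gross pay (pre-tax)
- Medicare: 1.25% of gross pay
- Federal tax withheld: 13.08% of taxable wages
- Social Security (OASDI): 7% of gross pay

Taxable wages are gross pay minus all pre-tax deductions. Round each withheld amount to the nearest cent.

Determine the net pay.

$1,603.82

SIMPLE IRA contribution: $2,489.18 × 0.04 = $99.57
Transit benefit: $123.86
Pre-tax total = $99.57 + $123.86 = $223.43
Taxable wages = $2,489.18 − $223.43 = $2,265.75
Federal tax withheld: $2,265.75 × 0.1308 = $296.36
Social Security (OASDI): $2,489.18 × 0.07 = $174.24
Medicare: $2,489.18 × 0.0125 = $31.11
Employee stock purchase plan: $160.22
Total deductions = $99.57 + $123.86 + $296.36 + $174.24 + $31.11 + $160.22 = $885.36
Net pay = $2,489.18 − $885.36 = $1,603.82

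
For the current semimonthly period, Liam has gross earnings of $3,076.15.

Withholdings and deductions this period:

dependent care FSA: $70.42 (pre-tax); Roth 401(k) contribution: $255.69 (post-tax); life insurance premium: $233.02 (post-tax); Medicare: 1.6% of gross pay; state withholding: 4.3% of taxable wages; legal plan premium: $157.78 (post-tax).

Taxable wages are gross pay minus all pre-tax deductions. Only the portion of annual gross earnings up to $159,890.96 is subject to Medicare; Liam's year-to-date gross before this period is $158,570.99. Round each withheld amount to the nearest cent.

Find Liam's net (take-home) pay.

Dependent care FSA: $70.42
Taxable wages = $3,076.15 − $70.42 = $3,005.73
State withholding: $3,005.73 × 0.043 = $129.25
Medicare: only $159,890.96 − $158,570.99 = $1,319.97 of this check is subject → $1,319.97 × 0.016 = $21.12
Life insurance premium: $233.02
Legal plan premium: $157.78
Roth 401(k) contribution: $255.69
Total deductions = $70.42 + $129.25 + $21.12 + $233.02 + $157.78 + $255.69 = $867.28
Net pay = $3,076.15 − $867.28 = $2,208.87

$2,208.87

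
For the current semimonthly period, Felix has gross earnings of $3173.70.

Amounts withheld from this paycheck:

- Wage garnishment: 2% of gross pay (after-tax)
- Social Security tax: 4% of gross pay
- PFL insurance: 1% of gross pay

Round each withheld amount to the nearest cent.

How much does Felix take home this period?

Social Security tax: $3173.70 × 0.04 = $126.95
PFL insurance: $3173.70 × 0.01 = $31.74
Wage garnishment: $3173.70 × 0.02 = $63.47
Total deductions = $126.95 + $31.74 + $63.47 = $222.16
Net pay = $3173.70 − $222.16 = $2951.54

$2951.54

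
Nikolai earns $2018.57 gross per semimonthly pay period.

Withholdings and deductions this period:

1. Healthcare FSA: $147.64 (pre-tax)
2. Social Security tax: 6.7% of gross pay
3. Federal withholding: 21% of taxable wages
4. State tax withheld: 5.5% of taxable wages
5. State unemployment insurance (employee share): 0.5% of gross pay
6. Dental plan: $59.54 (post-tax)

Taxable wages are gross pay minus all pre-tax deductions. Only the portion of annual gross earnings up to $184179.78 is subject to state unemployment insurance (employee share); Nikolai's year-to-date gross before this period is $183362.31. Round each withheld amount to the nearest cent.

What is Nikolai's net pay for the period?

Healthcare FSA: $147.64
Taxable wages = $2018.57 − $147.64 = $1870.93
Federal withholding: $1870.93 × 0.21 = $392.90
State tax withheld: $1870.93 × 0.055 = $102.90
Social Security tax: $2018.57 × 0.067 = $135.24
State unemployment insurance (employee share): only $184179.78 − $183362.31 = $817.47 of this check is subject → $817.47 × 0.005 = $4.09
Dental plan: $59.54
Total deductions = $147.64 + $392.90 + $102.90 + $135.24 + $4.09 + $59.54 = $842.31
Net pay = $2018.57 − $842.31 = $1176.26

$1176.26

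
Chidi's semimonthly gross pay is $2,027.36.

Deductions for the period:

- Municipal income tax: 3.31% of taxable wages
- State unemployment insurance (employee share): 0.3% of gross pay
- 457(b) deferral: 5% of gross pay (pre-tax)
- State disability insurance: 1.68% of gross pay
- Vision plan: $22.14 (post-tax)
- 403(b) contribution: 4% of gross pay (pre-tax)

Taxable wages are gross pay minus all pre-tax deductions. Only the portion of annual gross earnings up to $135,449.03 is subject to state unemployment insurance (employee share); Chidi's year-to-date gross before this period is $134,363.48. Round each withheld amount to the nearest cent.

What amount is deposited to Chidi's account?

457(b) deferral: $2,027.36 × 0.05 = $101.37
403(b) contribution: $2,027.36 × 0.04 = $81.09
Pre-tax total = $101.37 + $81.09 = $182.46
Taxable wages = $2,027.36 − $182.46 = $1,844.90
Municipal income tax: $1,844.90 × 0.0331 = $61.07
State disability insurance: $2,027.36 × 0.0168 = $34.06
State unemployment insurance (employee share): only $135,449.03 − $134,363.48 = $1,085.55 of this check is subject → $1,085.55 × 0.003 = $3.26
Vision plan: $22.14
Total deductions = $101.37 + $81.09 + $61.07 + $34.06 + $3.26 + $22.14 = $302.99
Net pay = $2,027.36 − $302.99 = $1,724.37

$1,724.37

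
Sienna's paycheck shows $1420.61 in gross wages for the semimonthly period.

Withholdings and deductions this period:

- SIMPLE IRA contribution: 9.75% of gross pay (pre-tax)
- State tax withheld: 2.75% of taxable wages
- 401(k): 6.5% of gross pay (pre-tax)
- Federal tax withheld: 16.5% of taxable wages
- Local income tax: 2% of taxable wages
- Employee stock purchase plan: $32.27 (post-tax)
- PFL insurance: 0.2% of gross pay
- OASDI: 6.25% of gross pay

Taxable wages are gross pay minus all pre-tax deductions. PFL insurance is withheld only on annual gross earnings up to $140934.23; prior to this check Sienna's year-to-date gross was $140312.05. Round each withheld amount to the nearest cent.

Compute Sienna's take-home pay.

SIMPLE IRA contribution: $1420.61 × 0.0975 = $138.51
401(k): $1420.61 × 0.065 = $92.34
Pre-tax total = $138.51 + $92.34 = $230.85
Taxable wages = $1420.61 − $230.85 = $1189.76
Local income tax: $1189.76 × 0.02 = $23.80
Federal tax withheld: $1189.76 × 0.165 = $196.31
State tax withheld: $1189.76 × 0.0275 = $32.72
PFL insurance: only $140934.23 − $140312.05 = $622.18 of this check is subject → $622.18 × 0.002 = $1.24
OASDI: $1420.61 × 0.0625 = $88.79
Employee stock purchase plan: $32.27
Total deductions = $138.51 + $92.34 + $23.80 + $196.31 + $32.72 + $1.24 + $88.79 + $32.27 = $605.98
Net pay = $1420.61 − $605.98 = $814.63

$814.63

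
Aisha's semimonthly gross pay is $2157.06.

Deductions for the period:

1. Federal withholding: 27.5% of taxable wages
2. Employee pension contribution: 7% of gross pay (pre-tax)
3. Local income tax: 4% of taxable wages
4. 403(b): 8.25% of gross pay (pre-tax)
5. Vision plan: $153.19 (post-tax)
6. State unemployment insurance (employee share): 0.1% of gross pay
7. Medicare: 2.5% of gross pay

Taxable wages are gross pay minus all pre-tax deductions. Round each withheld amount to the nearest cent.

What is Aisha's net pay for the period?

$1042.98

Employee pension contribution: $2157.06 × 0.07 = $150.99
403(b): $2157.06 × 0.0825 = $177.96
Pre-tax total = $150.99 + $177.96 = $328.95
Taxable wages = $2157.06 − $328.95 = $1828.11
Local income tax: $1828.11 × 0.04 = $73.12
Federal withholding: $1828.11 × 0.275 = $502.73
Medicare: $2157.06 × 0.025 = $53.93
State unemployment insurance (employee share): $2157.06 × 0.001 = $2.16
Vision plan: $153.19
Total deductions = $150.99 + $177.96 + $73.12 + $502.73 + $53.93 + $2.16 + $153.19 = $1114.08
Net pay = $2157.06 − $1114.08 = $1042.98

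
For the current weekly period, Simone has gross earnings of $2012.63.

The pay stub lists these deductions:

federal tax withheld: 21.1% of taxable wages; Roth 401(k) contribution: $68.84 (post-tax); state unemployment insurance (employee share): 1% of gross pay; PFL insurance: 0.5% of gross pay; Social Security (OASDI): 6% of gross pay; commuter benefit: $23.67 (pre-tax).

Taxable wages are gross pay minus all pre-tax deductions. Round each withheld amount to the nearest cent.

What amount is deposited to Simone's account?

$1349.50

Commuter benefit: $23.67
Taxable wages = $2012.63 − $23.67 = $1988.96
Federal tax withheld: $1988.96 × 0.211 = $419.67
Social Security (OASDI): $2012.63 × 0.06 = $120.76
PFL insurance: $2012.63 × 0.005 = $10.06
State unemployment insurance (employee share): $2012.63 × 0.01 = $20.13
Roth 401(k) contribution: $68.84
Total deductions = $23.67 + $419.67 + $120.76 + $10.06 + $20.13 + $68.84 = $663.13
Net pay = $2012.63 − $663.13 = $1349.50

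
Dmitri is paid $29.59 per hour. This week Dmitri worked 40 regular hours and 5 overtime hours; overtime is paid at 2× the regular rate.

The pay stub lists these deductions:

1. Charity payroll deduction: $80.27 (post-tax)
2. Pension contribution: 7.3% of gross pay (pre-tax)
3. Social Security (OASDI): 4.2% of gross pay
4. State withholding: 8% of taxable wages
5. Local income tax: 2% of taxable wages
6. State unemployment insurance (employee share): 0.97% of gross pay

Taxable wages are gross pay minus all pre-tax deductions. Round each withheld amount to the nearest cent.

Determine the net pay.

Regular pay: 40 × $29.59 = $1,183.60
Overtime pay: 5 × $29.59 × 2 = $295.90
Gross pay = $1,183.60 + $295.90 = $1,479.50
Pension contribution: $1,479.50 × 0.073 = $108.00
Taxable wages = $1,479.50 − $108.00 = $1,371.50
State withholding: $1,371.50 × 0.08 = $109.72
Local income tax: $1,371.50 × 0.02 = $27.43
Social Security (OASDI): $1,479.50 × 0.042 = $62.14
State unemployment insurance (employee share): $1,479.50 × 0.0097 = $14.35
Charity payroll deduction: $80.27
Total deductions = $108.00 + $109.72 + $27.43 + $62.14 + $14.35 + $80.27 = $401.91
Net pay = $1,479.50 − $401.91 = $1,077.59

$1,077.59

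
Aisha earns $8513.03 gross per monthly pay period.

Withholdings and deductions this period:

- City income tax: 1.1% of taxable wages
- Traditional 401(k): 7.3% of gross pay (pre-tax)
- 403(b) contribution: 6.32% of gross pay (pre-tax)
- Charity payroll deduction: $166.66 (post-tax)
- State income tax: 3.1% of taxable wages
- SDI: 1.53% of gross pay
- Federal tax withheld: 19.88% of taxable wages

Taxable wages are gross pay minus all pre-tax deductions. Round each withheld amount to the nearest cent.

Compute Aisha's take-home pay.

$5285.91

403(b) contribution: $8513.03 × 0.0632 = $538.02
Traditional 401(k): $8513.03 × 0.073 = $621.45
Pre-tax total = $538.02 + $621.45 = $1159.47
Taxable wages = $8513.03 − $1159.47 = $7353.56
State income tax: $7353.56 × 0.031 = $227.96
City income tax: $7353.56 × 0.011 = $80.89
Federal tax withheld: $7353.56 × 0.1988 = $1461.89
SDI: $8513.03 × 0.0153 = $130.25
Charity payroll deduction: $166.66
Total deductions = $538.02 + $621.45 + $227.96 + $80.89 + $1461.89 + $130.25 + $166.66 = $3227.12
Net pay = $8513.03 − $3227.12 = $5285.91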